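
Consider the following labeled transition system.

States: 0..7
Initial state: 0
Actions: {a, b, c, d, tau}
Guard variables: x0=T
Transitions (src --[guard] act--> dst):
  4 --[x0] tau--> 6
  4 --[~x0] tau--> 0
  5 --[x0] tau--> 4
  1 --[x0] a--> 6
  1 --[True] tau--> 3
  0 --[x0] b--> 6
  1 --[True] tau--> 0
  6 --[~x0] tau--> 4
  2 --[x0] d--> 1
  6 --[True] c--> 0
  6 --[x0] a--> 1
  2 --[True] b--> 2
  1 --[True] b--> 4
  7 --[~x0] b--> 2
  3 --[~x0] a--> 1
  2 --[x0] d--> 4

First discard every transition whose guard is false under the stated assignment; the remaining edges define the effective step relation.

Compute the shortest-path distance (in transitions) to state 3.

Answer: 3

Analysis:
Layered search for 3:
  depth 0: {0}
  depth 1: {6}
  depth 2: {1}
  depth 3: {3,4}
depth(3)=3, e.g. b·a·tau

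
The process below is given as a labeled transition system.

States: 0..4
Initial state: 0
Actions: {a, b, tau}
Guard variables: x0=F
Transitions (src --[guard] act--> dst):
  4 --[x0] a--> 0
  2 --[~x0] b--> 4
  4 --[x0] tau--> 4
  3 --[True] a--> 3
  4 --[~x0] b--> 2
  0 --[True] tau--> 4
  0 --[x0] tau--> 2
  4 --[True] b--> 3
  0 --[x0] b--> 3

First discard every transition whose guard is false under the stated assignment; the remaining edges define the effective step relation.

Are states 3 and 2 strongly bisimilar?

Bisimulation quotient by refinement:
  round 0: {{0,1,2,3,4}}
  round 1: {{0},{1},{2,4},{3}}
  round 2: {{0},{1},{2},{3},{4}}
Fixed point at round 3; 5 class(es).
3∈{3}, 2∈{2}

Answer: NOT BISIMILAR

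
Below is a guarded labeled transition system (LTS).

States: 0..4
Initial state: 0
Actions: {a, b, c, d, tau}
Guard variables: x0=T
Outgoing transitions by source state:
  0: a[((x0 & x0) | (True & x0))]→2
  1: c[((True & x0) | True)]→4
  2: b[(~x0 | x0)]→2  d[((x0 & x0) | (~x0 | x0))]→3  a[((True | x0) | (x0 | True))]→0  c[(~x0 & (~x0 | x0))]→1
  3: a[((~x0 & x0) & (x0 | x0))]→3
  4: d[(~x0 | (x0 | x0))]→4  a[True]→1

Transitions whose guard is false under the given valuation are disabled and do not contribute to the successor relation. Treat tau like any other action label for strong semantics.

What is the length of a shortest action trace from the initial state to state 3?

Breadth-first toward 3:
  depth 0: {0}
  depth 1: {2}
  depth 2: {3}
depth(3)=2, e.g. a·d

Answer: 2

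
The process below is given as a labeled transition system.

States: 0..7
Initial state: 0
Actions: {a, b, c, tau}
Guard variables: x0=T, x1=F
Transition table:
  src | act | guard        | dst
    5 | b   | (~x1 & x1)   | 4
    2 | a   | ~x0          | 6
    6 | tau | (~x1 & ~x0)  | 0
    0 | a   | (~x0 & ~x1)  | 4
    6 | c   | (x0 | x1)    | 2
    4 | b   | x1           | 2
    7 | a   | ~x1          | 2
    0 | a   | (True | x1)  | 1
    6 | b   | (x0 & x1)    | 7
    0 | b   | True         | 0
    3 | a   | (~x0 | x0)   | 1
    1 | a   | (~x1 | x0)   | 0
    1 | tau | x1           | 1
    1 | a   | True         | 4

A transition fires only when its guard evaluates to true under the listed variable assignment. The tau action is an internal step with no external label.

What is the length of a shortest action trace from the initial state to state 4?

Breadth-first toward 4:
  Layer 0: {0}
  Layer 1: {1}
  Layer 2: {4}
4 enters at depth 2; path a·a

Answer: 2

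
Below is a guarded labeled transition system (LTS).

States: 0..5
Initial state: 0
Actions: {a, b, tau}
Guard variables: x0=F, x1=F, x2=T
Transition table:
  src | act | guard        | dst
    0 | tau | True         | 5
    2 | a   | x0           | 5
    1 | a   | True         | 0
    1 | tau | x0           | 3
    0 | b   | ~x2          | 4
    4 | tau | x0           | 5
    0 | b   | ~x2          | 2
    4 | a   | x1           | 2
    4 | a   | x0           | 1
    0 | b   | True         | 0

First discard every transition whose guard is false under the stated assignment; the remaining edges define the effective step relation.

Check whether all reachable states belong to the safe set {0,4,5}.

Answer: INVARIANT HOLDS

Analysis:
Allowed set {0,4,5}
Reach set: {0,5}
  0: ok
  5: ok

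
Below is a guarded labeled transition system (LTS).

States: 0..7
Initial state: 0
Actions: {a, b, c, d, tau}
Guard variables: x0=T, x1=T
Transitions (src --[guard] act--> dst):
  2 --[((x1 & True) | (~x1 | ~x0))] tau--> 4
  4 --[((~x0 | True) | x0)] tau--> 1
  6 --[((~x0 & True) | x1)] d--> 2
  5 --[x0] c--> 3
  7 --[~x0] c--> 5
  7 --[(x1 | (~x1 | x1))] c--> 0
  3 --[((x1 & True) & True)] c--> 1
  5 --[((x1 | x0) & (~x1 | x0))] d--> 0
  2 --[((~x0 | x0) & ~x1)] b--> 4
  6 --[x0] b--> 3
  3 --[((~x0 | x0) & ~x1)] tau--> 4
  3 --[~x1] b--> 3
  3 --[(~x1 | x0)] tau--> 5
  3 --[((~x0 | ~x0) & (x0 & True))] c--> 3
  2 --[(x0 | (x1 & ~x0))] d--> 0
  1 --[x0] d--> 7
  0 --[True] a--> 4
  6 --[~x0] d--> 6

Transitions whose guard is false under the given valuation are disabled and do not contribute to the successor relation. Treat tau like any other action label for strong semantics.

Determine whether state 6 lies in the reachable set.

Guard filter leaves 12 enabled edge(s).
L0 = {0}
L1 = {4}  total {0,4}
L2 = {1}  total {0,1,4}
L3 = {7}  total {0,1,4,7}
R = {0,1,4,7}

Answer: UNREACHABLE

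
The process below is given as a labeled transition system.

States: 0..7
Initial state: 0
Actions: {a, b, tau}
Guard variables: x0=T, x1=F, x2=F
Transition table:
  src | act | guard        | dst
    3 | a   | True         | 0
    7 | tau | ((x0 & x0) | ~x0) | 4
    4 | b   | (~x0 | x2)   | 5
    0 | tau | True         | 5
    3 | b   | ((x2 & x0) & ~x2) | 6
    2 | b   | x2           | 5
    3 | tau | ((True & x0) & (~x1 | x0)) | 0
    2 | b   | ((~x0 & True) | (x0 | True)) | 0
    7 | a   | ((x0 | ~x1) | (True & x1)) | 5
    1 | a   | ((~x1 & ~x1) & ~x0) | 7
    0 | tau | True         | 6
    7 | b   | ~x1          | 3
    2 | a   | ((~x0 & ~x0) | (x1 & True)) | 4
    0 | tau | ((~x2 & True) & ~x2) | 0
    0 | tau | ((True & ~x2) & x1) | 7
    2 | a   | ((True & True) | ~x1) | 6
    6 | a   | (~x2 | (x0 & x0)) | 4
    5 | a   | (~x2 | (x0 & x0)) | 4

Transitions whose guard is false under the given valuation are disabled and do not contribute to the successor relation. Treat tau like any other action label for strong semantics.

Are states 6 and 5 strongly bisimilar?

Answer: BISIMILAR

Analysis:
Refine partition for ~:
  P[0] = {{0,1,2,3,4,5,6,7}}
  P[1] = {{0},{1,4},{2},{3},{5,6},{7}}
stable after 2 split(s): 6 block(s)
6∈{5,6}, 5∈{5,6}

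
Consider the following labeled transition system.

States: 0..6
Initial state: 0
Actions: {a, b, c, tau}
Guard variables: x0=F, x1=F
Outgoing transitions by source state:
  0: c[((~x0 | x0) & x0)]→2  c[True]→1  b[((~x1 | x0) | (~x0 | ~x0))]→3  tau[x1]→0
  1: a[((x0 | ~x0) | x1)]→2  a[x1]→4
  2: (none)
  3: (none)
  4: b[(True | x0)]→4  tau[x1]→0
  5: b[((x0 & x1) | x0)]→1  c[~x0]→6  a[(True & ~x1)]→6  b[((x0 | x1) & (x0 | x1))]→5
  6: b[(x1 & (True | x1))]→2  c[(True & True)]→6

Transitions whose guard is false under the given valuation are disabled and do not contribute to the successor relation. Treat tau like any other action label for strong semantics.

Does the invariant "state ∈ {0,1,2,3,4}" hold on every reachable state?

Answer: INVARIANT HOLDS

Trace:
Safe = {0,1,2,3,4}
R = {0,1,2,3}
  0: ok
  1: ok
  2: ok
  3: ok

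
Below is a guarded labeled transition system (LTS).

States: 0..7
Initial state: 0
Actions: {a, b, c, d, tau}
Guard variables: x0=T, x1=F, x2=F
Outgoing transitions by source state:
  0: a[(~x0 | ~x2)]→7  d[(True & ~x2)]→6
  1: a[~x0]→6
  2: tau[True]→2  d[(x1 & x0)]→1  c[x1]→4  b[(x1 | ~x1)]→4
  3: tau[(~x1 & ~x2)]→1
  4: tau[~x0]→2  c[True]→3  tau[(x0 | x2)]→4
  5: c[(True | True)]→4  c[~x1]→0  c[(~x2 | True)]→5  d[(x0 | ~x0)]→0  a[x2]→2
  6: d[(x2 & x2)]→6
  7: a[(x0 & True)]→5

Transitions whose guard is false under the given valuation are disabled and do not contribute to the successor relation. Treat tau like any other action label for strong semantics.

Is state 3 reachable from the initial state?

After dropping false guards: 12 live edges.
L0 = {0}
L1 = {6,7}  cumulative {0,6,7}
L2 = {5}  cumulative {0,5,6,7}
L3 = {4}  cumulative {0,4,5,6,7}
L4 = {3}  cumulative {0,3,4,5,6,7}
L5 = {1}  cumulative {0,1,3,4,5,6,7}
Reach set: {0,1,3,4,5,6,7}
witness 3: a·a·c·c

Answer: REACHABLE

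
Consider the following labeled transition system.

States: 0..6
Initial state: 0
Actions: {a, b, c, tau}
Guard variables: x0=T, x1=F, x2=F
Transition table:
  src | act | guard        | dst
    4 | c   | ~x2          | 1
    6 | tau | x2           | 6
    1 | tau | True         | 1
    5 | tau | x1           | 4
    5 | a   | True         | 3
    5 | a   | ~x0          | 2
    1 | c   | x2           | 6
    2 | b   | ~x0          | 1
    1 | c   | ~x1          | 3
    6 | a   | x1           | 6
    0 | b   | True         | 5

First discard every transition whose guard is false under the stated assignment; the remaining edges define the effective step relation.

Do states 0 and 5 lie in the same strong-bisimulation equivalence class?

Answer: NOT BISIMILAR

Trace:
Refine partition for ~:
  P[0] = {{0,1,2,3,4,5,6}}
  P[1] = {{0},{1},{2,3,6},{4},{5}}
Fixed point at round 2; 5 class(es).
[0]={0}  [5]={5}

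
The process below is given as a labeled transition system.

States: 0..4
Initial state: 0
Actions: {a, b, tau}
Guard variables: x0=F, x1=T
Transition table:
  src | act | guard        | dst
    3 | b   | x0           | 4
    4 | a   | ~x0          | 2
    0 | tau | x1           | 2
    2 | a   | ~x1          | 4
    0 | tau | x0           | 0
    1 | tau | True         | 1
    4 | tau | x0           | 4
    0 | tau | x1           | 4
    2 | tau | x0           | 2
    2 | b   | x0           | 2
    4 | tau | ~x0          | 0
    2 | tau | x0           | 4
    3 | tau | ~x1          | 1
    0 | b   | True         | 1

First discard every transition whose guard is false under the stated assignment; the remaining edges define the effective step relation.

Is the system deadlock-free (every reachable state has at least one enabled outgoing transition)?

Reach set: {0,1,2,4}
  0: b→1  tau→2  tau→4  [deg 3]
  1: tau→1  [deg 1]
  2: ∅  [STUCK]
  4: a→2  tau→0  [deg 2]
witness 2: tau

Answer: DEADLOCK at state 2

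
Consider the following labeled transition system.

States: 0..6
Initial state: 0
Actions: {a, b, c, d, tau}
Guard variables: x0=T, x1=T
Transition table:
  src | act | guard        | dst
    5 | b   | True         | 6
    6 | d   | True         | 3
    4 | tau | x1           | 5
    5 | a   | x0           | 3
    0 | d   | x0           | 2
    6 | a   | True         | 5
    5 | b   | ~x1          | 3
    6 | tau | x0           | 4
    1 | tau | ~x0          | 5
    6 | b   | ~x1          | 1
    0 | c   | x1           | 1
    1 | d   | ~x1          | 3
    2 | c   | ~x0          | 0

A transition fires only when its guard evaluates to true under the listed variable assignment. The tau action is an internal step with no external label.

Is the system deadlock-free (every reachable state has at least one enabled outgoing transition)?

Answer: DEADLOCK at state 1

Trace:
Reachable = {0,1,2}
  0: c→1  d→2  [2 exit(s)]
  1: ∅  [no exit]
  2: ∅  [no exit]
witness 1: c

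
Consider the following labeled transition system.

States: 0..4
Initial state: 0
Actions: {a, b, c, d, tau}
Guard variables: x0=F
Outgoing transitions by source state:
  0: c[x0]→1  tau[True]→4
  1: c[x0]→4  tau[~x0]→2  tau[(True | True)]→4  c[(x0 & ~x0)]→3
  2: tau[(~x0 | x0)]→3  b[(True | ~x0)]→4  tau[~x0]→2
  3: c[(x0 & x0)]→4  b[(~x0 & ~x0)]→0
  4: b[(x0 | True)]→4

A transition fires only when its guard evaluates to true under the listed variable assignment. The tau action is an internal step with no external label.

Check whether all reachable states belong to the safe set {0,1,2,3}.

Answer: INVARIANT VIOLATED at state 4

Working:
Safe = {0,1,2,3}
R = {0,4}
  0: ✓
  4: ✗ unsafe
witness against invariant: tau → 4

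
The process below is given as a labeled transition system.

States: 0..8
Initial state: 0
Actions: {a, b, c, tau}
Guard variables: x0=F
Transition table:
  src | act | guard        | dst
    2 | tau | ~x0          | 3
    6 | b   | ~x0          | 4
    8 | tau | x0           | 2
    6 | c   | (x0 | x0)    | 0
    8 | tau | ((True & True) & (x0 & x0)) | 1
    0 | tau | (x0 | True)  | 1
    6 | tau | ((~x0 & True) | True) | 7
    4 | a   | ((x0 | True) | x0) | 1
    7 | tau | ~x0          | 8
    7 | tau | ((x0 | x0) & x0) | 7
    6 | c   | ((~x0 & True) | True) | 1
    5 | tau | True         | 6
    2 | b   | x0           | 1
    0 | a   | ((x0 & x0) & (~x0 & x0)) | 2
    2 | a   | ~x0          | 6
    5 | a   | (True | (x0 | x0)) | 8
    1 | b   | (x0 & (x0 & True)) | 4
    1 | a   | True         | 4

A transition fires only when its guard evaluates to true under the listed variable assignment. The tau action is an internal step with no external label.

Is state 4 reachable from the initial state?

After dropping false guards: 11 live edges.
depth 0: {0}
depth 1: {1}  now seen {0,1}
depth 2: {4}  now seen {0,1,4}
Reachable = {0,1,4}
Path to 4: tau·a

Answer: REACHABLE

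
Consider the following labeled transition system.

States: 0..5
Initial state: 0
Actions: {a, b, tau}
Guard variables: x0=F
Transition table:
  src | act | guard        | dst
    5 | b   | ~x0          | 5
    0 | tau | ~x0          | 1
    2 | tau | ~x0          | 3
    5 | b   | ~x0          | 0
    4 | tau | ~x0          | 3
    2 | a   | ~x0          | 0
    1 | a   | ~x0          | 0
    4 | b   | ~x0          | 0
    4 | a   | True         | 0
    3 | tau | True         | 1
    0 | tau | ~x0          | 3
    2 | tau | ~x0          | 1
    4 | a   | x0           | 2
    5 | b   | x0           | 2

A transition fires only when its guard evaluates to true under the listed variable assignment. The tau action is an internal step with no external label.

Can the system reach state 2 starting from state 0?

Answer: UNREACHABLE

Trace:
Guard filter leaves 12 enabled edge(s).
L0 = {0}
L1 = {1,3}  now seen {0,1,3}
R = {0,1,3}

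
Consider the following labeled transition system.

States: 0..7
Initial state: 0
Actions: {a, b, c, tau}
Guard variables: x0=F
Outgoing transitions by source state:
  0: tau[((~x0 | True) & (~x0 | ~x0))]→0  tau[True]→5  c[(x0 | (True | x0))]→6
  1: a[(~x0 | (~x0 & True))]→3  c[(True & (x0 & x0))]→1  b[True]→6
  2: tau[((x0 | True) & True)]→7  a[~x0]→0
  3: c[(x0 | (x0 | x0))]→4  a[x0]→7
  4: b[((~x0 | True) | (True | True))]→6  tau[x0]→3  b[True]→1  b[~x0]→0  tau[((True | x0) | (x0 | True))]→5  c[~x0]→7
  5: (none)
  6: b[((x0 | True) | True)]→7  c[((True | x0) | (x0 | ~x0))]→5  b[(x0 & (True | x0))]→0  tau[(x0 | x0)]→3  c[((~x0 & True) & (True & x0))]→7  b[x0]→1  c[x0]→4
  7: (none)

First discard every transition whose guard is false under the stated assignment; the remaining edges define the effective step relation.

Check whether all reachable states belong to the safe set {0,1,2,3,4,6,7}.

Answer: INVARIANT VIOLATED at state 5

Trace:
Allowed set {0,1,2,3,4,6,7}
Reachable = {0,5,6,7}
  0: ok
  5: ✗ unsafe
  6: ok
  7: ok
witness against invariant: tau → 5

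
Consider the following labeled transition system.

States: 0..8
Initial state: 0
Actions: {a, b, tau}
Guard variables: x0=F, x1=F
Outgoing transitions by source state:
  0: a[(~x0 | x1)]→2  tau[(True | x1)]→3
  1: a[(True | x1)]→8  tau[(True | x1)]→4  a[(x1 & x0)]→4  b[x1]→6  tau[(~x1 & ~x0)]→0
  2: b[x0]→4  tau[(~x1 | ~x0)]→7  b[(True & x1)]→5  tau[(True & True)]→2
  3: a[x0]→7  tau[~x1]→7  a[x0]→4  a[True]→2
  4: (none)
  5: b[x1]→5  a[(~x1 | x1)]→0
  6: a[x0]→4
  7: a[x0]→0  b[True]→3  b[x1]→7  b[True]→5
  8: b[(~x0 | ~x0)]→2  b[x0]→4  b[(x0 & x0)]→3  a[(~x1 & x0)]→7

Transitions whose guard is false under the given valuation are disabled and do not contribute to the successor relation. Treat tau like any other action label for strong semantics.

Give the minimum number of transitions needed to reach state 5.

Answer: 3

Analysis:
Layered search for 5:
  Layer 0: {0}
  Layer 1: {2,3}
  Layer 2: {7}
  Layer 3: {5}
5 enters at depth 3; path a·tau·b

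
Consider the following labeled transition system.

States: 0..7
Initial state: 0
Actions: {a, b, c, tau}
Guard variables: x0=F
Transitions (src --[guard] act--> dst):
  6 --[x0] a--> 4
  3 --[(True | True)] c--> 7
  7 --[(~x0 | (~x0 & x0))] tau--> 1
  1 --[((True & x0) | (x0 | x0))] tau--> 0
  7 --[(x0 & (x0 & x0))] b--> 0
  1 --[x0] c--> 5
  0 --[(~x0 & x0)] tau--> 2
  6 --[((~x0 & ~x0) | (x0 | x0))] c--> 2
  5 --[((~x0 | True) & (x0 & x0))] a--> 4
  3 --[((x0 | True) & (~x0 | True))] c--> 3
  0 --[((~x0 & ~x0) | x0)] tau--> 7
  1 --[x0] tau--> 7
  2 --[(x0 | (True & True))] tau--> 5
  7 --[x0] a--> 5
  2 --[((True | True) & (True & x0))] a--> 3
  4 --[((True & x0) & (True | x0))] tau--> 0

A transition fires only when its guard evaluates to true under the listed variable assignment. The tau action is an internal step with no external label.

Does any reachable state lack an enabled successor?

Answer: DEADLOCK at state 1

Analysis:
Reachable = {0,1,7}
  0: tau→7  [1 exit(s)]
  1: ∅  [no exit]
  7: tau→1  [1 exit(s)]
trace reaching 1: tau·tau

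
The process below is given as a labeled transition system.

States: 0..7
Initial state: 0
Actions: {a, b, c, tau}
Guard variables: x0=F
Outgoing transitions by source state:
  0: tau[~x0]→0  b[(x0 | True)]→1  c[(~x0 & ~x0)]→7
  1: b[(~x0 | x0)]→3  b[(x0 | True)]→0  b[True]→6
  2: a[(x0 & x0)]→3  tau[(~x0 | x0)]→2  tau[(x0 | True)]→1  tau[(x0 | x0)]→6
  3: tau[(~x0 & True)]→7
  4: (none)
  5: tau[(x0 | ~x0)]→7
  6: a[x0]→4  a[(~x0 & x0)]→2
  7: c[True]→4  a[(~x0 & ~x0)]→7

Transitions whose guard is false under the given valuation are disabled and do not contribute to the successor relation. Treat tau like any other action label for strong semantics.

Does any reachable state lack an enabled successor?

R = {0,1,3,4,6,7}
  0: b→1  c→7  tau→0  [3 out]
  1: b→0  b→3  b→6  [3 out]
  3: tau→7  [1 out]
  4: ∅  [no exit]
  6: ∅  [no exit]
  7: a→7  c→4  [2 out]
witness 4: c·c

Answer: DEADLOCK at state 4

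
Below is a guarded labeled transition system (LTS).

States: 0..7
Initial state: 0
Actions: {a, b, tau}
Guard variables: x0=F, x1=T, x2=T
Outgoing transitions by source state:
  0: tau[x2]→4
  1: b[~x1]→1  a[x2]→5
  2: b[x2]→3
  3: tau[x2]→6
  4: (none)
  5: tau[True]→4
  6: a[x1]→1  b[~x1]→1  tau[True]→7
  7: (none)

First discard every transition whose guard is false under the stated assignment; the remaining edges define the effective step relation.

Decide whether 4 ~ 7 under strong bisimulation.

Refine partition for ~:
  P[0] = {{0,1,2,3,4,5,6,7}}
  P[1] = {{0,3,5},{1},{2},{4,7},{6}}
  P[2] = {{0,5},{1},{2},{3},{4,7},{6}}
stable after 3 split(s): 6 block(s)
[4]={4,7}  [7]={4,7}

Answer: BISIMILAR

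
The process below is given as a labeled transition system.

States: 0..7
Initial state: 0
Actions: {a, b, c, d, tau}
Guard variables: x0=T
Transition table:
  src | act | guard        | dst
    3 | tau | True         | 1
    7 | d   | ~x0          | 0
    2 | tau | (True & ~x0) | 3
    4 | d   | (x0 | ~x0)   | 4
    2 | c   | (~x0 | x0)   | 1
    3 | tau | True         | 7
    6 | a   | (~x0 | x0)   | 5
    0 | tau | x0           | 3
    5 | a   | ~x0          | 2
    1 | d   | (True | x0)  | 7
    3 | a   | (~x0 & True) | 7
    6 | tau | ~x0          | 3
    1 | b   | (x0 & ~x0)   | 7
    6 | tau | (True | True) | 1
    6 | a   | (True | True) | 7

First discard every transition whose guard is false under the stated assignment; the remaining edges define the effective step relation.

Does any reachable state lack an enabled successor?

Answer: DEADLOCK at state 7

Trace:
R = {0,1,3,7}
  0: tau→3  [deg 1]
  1: d→7  [deg 1]
  3: tau→1  tau→7  [deg 2]
  7: ∅  [deadlock]
Path to 7: tau·tau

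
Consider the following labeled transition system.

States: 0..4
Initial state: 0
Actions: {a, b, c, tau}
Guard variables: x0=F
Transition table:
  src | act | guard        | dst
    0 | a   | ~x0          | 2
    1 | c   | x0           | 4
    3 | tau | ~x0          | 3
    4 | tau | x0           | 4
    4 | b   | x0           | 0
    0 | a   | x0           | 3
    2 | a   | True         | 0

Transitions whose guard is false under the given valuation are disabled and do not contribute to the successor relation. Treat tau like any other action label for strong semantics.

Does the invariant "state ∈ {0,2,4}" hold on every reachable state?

Answer: INVARIANT HOLDS

Working:
Inv-set: {0,2,4}
Reachable = {0,2}
  0: ok
  2: ok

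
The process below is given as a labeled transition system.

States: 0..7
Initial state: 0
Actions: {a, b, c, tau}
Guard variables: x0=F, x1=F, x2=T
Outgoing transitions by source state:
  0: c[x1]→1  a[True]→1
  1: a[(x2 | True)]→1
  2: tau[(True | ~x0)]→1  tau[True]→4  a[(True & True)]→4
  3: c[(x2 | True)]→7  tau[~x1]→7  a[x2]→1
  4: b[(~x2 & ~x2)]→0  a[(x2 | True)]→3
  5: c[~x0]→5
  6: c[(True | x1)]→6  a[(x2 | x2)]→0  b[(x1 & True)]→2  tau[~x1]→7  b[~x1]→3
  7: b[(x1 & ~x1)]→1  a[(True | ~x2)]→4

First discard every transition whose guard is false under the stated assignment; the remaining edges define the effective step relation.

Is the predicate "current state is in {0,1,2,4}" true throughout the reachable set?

Inv-set: {0,1,2,4}
R = {0,1}
  0: safe
  1: safe

Answer: INVARIANT HOLDS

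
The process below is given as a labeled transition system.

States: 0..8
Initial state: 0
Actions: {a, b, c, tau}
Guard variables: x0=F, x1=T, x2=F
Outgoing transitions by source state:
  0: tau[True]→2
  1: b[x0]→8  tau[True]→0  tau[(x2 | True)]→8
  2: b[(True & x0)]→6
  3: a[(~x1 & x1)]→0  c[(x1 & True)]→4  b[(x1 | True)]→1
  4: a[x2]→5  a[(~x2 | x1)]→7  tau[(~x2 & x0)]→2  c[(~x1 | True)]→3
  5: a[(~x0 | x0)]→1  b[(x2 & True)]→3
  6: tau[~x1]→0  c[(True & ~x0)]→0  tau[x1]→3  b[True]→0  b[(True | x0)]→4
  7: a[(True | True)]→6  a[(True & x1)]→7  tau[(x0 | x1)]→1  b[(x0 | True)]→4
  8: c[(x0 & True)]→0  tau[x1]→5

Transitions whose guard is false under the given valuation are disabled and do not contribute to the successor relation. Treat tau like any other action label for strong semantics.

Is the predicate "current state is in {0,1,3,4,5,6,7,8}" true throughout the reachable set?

Answer: INVARIANT VIOLATED at state 2

Trace:
Allowed set {0,1,3,4,5,6,7,8}
Reach set: {0,2}
  0: safe
  2: VIOLATES
witness against invariant: tau → 2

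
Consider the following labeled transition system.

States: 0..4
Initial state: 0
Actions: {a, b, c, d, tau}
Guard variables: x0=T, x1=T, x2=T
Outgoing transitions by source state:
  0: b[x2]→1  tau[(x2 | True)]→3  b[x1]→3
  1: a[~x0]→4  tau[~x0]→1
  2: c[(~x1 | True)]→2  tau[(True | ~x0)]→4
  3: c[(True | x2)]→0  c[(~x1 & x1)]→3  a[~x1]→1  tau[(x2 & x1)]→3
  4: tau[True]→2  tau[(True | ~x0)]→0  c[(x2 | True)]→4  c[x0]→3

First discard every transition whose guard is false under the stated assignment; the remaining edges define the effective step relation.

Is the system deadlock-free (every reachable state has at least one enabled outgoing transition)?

Answer: DEADLOCK at state 1

Trace:
Reach set: {0,1,3}
  0: b→1  b→3  tau→3  [deg 3]
  1: ∅  [STUCK]
  3: c→0  tau→3  [deg 2]
trace reaching 1: b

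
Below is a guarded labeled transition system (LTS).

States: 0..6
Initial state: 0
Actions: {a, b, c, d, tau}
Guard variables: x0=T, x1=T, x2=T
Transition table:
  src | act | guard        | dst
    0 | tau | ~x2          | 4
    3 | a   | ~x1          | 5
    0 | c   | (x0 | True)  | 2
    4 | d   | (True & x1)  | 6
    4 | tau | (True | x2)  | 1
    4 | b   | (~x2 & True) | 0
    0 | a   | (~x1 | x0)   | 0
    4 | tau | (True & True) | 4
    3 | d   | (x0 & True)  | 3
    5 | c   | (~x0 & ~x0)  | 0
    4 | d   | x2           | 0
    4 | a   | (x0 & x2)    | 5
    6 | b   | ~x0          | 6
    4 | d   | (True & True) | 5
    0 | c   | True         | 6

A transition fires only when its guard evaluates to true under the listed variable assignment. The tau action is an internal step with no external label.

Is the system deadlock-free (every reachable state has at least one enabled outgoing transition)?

Answer: DEADLOCK at state 2

Analysis:
Reachable = {0,2,6}
  0: a→0  c→2  c→6  [3 exit(s)]
  2: ∅  [STUCK]
  6: ∅  [STUCK]
trace reaching 2: c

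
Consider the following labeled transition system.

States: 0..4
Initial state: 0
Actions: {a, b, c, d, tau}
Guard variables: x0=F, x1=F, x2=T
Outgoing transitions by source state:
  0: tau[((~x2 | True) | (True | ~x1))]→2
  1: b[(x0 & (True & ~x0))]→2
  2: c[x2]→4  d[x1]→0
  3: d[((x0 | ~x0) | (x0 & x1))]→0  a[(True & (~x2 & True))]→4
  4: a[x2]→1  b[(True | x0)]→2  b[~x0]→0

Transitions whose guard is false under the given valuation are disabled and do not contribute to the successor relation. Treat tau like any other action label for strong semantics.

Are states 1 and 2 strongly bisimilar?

Answer: NOT BISIMILAR

Analysis:
Compute ~ classes (split until stable):
  P[0] = {{0,1,2,3,4}}
  P[1] = {{0},{1},{2},{3},{4}}
Fixed point at round 2; 5 class(es).
1∈{1}, 2∈{2}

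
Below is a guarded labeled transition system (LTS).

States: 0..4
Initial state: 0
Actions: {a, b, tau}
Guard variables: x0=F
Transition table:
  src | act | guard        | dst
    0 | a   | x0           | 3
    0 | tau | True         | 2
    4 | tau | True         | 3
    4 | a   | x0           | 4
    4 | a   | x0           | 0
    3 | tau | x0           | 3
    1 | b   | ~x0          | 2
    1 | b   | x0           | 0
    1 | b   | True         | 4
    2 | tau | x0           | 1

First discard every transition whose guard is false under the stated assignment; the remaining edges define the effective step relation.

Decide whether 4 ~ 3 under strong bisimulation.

Answer: NOT BISIMILAR

Analysis:
Bisimulation quotient by refinement:
  π0 = {{0,1,2,3,4}}
  π1 = {{0,4},{1},{2,3}}
Fixed point at round 2; 3 class(es).
[4]={0,4}  [3]={2,3}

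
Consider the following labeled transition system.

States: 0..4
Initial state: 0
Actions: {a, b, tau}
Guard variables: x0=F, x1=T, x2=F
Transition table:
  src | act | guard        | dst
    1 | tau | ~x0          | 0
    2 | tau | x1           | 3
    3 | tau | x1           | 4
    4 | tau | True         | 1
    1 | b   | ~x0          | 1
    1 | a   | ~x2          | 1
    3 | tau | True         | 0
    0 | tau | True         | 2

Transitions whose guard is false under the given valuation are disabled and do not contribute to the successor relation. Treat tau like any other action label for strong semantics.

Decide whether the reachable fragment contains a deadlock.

Answer: DEADLOCK-FREE

Working:
R = {0,1,2,3,4}
  0: tau→2  [1 exit(s)]
  1: a→1  b→1  tau→0  [3 exit(s)]
  2: tau→3  [1 exit(s)]
  3: tau→0  tau→4  [2 exit(s)]
  4: tau→1  [1 exit(s)]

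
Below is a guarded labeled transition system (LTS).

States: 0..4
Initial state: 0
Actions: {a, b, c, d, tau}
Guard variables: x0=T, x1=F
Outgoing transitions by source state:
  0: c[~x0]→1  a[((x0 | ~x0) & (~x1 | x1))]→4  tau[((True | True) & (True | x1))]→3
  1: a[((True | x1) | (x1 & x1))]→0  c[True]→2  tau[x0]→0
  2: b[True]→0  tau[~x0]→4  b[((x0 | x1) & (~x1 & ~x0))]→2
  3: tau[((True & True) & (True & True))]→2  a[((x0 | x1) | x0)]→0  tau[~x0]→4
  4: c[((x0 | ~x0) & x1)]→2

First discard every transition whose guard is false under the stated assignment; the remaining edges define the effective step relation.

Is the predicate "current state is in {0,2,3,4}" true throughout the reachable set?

Answer: INVARIANT HOLDS

Analysis:
Inv-set: {0,2,3,4}
R = {0,2,3,4}
  0: safe
  2: safe
  3: safe
  4: safe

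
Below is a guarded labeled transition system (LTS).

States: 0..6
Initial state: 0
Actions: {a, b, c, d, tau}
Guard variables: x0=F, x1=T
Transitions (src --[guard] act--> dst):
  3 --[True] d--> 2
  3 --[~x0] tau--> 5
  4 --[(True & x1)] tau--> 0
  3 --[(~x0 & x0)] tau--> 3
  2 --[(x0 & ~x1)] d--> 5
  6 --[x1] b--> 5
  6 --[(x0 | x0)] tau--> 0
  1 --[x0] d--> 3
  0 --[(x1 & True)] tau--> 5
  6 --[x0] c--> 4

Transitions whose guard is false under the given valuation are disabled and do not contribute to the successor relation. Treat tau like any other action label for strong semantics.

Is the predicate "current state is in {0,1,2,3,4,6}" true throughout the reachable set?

Inv-set: {0,1,2,3,4,6}
Reach set: {0,5}
  0: ✓
  5: outside
counterexample path to 5: tau

Answer: INVARIANT VIOLATED at state 5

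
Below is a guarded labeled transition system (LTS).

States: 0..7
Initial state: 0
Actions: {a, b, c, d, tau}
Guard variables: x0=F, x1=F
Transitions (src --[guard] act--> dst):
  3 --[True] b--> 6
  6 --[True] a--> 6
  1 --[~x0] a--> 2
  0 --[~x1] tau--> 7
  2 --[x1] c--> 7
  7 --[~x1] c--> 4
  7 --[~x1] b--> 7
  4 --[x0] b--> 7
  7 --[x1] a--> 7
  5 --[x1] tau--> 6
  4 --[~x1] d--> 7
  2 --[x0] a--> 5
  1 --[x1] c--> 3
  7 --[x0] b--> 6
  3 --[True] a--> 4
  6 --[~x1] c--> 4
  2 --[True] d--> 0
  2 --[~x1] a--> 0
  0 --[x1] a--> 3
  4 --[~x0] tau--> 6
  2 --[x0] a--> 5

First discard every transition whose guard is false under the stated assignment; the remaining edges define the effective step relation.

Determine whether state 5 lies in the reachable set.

Answer: UNREACHABLE

Working:
Guard filter leaves 12 enabled edge(s).
depth 0: {0}
depth 1: {7}  now seen {0,7}
depth 2: {4}  now seen {0,4,7}
depth 3: {6}  now seen {0,4,6,7}
Reachable = {0,4,6,7}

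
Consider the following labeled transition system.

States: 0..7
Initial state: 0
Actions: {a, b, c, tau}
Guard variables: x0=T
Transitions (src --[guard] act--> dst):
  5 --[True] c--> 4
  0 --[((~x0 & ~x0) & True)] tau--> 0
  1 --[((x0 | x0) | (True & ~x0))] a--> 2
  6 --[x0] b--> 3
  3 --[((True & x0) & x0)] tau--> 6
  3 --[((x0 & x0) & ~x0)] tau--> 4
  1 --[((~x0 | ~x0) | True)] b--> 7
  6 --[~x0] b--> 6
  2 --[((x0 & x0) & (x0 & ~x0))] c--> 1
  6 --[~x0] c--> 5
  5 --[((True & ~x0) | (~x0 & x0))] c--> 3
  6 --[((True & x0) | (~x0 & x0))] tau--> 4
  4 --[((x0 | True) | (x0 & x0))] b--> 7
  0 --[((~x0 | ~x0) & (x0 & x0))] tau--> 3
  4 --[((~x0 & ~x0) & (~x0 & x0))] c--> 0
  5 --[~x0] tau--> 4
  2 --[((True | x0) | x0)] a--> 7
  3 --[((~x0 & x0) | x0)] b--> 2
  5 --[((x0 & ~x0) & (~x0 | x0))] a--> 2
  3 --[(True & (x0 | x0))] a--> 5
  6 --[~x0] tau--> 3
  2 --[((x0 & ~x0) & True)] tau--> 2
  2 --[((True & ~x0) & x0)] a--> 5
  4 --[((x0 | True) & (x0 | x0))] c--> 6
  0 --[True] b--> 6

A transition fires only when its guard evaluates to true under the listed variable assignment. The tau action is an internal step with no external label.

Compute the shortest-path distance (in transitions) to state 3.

Breadth-first toward 3:
  Layer 0: {0}
  Layer 1: {6}
  Layer 2: {3,4}
first hit 3 at d=2 via b·b

Answer: 2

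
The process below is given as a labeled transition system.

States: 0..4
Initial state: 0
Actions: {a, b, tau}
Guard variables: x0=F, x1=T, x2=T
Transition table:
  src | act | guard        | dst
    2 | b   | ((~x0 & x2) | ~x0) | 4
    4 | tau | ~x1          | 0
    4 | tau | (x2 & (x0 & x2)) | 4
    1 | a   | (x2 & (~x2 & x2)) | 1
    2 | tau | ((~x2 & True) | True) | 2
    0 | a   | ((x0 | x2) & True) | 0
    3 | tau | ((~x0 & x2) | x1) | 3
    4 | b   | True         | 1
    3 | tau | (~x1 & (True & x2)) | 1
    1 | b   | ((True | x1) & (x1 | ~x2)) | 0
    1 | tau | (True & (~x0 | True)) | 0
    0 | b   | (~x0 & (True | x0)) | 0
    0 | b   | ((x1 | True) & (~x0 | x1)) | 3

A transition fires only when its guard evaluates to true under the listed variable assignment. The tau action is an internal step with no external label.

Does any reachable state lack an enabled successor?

Answer: DEADLOCK-FREE

Analysis:
Reachable = {0,3}
  0: a→0  b→0  b→3  [3 exit(s)]
  3: tau→3  [1 exit(s)]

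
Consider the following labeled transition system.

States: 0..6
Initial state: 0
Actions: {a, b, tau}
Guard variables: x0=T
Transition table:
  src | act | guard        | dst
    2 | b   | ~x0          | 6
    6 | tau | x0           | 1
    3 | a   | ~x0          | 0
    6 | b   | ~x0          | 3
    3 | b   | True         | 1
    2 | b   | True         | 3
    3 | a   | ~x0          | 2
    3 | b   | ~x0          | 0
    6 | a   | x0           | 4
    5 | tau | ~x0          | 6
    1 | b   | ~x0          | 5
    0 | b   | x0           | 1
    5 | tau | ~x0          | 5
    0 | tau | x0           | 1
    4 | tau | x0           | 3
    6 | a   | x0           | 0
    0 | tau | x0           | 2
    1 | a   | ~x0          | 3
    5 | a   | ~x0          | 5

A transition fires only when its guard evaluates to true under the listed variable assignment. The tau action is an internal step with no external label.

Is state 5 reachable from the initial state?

Answer: UNREACHABLE

Trace:
9 transition(s) survive guard evaluation.
Layer 0: {0}
Layer 1: {1,2}  total {0,1,2}
Layer 2: {3}  total {0,1,2,3}
Reachable = {0,1,2,3}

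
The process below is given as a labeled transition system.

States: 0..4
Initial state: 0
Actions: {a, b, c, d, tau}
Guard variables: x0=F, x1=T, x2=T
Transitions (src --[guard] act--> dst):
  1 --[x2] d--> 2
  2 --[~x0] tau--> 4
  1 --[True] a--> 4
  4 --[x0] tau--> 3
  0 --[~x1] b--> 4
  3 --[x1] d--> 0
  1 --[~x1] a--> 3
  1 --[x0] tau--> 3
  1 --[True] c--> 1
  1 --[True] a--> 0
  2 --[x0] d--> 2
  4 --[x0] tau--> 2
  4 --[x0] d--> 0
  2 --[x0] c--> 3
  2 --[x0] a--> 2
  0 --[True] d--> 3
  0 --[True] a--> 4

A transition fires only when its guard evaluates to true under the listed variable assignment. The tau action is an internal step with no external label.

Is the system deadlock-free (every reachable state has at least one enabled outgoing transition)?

Answer: DEADLOCK at state 4

Trace:
Reachable = {0,3,4}
  0: a→4  d→3  [2 out]
  3: d→0  [1 out]
  4: ∅  [no exit]
trace reaching 4: a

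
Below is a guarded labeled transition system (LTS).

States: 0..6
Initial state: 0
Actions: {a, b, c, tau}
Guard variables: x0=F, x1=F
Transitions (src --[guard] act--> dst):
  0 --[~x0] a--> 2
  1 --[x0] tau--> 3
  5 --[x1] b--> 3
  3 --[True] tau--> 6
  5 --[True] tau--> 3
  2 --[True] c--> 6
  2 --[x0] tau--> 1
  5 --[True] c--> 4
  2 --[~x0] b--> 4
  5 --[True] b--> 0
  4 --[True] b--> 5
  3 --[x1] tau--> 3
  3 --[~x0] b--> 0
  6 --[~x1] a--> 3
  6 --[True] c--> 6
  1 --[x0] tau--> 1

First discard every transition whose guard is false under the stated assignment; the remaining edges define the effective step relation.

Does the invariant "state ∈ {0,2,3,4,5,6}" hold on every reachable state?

Answer: INVARIANT HOLDS

Working:
Allowed set {0,2,3,4,5,6}
Reachable = {0,2,3,4,5,6}
  0: safe
  2: safe
  3: safe
  4: safe
  5: safe
  6: safe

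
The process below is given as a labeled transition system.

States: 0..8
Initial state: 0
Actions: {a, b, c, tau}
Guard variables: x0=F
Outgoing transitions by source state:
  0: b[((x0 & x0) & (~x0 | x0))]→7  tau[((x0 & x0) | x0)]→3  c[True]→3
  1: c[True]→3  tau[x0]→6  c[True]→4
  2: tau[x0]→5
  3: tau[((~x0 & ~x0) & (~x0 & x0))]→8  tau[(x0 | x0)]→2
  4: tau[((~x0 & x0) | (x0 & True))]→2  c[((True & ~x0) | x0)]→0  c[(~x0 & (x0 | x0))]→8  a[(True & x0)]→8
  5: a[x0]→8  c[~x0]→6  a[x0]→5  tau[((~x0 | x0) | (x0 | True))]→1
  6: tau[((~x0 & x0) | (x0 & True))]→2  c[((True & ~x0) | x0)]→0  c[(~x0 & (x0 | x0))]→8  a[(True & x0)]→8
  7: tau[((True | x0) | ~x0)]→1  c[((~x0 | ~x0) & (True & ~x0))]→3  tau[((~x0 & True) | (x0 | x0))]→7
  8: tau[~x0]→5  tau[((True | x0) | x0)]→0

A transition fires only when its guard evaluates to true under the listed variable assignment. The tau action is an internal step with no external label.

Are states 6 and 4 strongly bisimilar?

Answer: BISIMILAR

Working:
Bisimulation quotient by refinement:
  P[0] = {{0,1,2,3,4,5,6,7,8}}
  P[1] = {{0,1,4,6},{2,3},{5,7},{8}}
  P[2] = {{0},{1},{2,3},{4,6},{5},{7},{8}}
Fixed point at round 3; 7 class(es).
class of 6: {4,6}; class of 4: {4,6}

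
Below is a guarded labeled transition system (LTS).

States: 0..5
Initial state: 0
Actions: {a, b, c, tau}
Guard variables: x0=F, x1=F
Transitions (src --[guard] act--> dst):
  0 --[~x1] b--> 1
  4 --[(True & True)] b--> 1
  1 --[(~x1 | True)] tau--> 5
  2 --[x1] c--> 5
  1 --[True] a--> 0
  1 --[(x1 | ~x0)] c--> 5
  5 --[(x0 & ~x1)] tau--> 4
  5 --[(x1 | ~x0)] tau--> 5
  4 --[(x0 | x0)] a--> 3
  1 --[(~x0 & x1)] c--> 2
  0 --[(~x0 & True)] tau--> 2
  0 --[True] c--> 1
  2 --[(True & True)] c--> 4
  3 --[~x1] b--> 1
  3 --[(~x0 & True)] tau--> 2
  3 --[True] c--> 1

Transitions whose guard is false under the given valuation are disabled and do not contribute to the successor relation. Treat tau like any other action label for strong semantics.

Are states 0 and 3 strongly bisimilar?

Answer: BISIMILAR

Trace:
Compute ~ classes (split until stable):
  π0 = {{0,1,2,3,4,5}}
  π1 = {{0,3},{1},{2},{4},{5}}
5 equivalence class(es) (converged in 2)
[0]={0,3}  [3]={0,3}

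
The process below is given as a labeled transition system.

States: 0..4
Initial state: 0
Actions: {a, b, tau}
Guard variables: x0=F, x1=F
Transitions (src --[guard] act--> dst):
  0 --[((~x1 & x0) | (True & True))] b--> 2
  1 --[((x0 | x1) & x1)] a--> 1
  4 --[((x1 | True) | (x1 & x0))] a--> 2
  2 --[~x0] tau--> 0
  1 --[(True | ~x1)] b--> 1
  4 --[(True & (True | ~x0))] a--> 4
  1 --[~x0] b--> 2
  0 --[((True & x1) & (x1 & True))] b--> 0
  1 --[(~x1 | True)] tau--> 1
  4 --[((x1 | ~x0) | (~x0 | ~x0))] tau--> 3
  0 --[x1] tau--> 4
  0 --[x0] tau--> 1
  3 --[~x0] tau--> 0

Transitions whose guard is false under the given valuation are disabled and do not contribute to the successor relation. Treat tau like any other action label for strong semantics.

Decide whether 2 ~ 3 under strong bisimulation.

Answer: BISIMILAR

Working:
Refine partition for ~:
  π0 = {{0,1,2,3,4}}
  π1 = {{0},{1},{2,3},{4}}
stable after 2 split(s): 4 block(s)
2∈{2,3}, 3∈{2,3}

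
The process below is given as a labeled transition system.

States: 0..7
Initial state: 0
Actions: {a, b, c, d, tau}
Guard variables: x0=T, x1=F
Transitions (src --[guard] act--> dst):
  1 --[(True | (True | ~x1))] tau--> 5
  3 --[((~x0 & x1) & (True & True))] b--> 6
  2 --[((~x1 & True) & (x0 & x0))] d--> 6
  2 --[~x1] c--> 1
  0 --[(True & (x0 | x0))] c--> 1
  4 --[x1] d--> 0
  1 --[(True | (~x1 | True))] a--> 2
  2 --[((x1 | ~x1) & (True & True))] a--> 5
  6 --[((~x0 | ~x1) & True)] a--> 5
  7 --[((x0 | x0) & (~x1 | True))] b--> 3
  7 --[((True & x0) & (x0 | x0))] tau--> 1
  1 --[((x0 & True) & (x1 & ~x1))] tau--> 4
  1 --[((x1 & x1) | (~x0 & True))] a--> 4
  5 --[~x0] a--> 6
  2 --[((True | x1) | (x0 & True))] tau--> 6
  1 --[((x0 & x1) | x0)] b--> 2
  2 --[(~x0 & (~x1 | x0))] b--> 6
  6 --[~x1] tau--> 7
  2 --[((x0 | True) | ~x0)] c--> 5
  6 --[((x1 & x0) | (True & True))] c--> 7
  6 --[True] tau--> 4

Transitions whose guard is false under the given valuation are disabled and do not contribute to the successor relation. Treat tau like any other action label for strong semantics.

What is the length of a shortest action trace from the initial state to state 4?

Answer: 4

Working:
Breadth-first toward 4:
  Layer 0: {0}
  Layer 1: {1}
  Layer 2: {2,5}
  Layer 3: {6}
  Layer 4: {4,7}
depth(4)=4, e.g. c·a·d·tau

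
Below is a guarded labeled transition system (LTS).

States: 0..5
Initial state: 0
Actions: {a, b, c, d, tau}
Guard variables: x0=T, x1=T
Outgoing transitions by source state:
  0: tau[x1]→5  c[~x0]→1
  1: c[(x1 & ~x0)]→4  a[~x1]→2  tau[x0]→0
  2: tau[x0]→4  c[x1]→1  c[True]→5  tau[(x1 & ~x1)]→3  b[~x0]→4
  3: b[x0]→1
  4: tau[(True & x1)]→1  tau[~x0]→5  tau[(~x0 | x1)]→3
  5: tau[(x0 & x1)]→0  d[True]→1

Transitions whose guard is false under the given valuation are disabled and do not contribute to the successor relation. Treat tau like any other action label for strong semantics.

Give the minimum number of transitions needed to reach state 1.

Answer: 2

Analysis:
Layered search for 1:
  depth 0: {0}
  depth 1: {5}
  depth 2: {1}
1 enters at depth 2; path tau·d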